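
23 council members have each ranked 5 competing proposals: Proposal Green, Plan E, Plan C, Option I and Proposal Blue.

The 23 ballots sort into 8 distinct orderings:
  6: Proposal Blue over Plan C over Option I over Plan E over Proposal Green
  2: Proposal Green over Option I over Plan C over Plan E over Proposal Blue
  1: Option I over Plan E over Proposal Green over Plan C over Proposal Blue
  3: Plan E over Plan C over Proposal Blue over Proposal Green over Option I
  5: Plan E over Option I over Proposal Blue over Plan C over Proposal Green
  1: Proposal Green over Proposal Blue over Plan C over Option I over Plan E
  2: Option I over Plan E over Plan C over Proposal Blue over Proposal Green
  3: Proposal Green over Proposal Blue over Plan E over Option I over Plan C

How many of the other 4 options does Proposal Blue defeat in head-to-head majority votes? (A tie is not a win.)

Proposal Blue against each rival (23 council members):
Proposal Blue vs Proposal Green: Proposal Blue preferred on 6+3+5+2 = 16 ballots; Proposal Blue wins 16–7.
Proposal Blue vs Plan E: Plan E wins 13–10.
Proposal Blue–Plan C: Proposal Blue 15–8.
Proposal Blue vs Option I: 13 to 10, Proposal Blue.
Proposal Blue beats Proposal Green, Plan C, Option I; loses to Plan E — 3 pairwise wins.

3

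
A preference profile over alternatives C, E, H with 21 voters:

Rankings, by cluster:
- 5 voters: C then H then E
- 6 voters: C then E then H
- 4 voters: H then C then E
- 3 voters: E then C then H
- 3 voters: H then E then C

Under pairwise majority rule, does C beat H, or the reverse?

C

Ballots ranking C above H: 5 + 6 + 3 = 14.
Ballots ranking H above C: 21 − 14 = 7.
C wins the head-to-head 14–7.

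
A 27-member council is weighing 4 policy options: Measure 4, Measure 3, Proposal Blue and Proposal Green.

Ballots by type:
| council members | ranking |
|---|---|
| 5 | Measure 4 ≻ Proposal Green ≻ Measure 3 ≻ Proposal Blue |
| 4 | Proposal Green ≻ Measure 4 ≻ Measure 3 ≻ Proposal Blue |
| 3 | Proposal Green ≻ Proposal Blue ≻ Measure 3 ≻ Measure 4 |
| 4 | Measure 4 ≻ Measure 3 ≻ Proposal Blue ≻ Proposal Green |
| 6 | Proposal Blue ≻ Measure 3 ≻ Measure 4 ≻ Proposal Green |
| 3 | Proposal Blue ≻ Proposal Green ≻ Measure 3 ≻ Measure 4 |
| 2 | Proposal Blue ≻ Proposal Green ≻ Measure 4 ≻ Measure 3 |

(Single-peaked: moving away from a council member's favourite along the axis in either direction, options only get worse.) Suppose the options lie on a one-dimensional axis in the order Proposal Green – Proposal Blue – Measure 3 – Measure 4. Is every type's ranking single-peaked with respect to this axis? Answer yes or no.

Axis positions: Proposal Green=1, Proposal Blue=2, Measure 3=3, Measure 4=4.
Type 1: ranking walks positions 4-1-3-2; Proposal Green is ranked above Measure 3 even though Measure 3 lies between Proposal Green and the peak Measure 4 on the axis — preferences dip and rise again. Not single-peaked.
Type 2: ranking walks positions 1-4-3-2; Measure 4 is ranked above Proposal Blue even though Proposal Blue lies between Measure 4 and the peak Proposal Green on the axis — preferences dip and rise again. Not single-peaked.
Type 3 (peak Proposal Green at position 1): ranking walks positions 1-2-3-4, expanding outward from the peak — single-peaked.
Type 4 (peak Measure 4 at position 4): ranking walks positions 4-3-2-1, expanding outward from the peak — single-peaked.
Type 5 (peak Proposal Blue at position 2): ranking walks positions 2-3-4-1, expanding outward from the peak — single-peaked.
Type 6 (peak Proposal Blue at position 2): ranking walks positions 2-1-3-4, expanding outward from the peak — single-peaked.
Type 7: ranking walks positions 2-1-4-3; Measure 4 is ranked above Measure 3 even though Measure 3 lies between Measure 4 and the peak Proposal Blue on the axis — preferences dip and rise again. Not single-peaked.
Type 1 violates single-peakedness, so the profile is not single-peaked on this axis.

no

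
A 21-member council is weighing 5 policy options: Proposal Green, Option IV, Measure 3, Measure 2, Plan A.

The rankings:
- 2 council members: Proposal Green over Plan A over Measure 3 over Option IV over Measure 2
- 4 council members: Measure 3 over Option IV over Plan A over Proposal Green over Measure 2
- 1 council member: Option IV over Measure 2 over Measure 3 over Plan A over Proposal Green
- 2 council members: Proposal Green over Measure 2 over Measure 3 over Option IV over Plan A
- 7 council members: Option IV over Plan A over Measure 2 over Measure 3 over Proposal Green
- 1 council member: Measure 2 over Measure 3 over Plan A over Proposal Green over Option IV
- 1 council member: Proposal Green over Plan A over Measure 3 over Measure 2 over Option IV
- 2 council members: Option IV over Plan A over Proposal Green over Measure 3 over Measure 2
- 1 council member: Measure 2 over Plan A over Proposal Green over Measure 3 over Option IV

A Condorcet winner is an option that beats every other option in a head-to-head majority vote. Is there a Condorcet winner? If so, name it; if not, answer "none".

Head-to-head results (21 council members):
Proposal Green–Option IV: Option IV 14–7.
Proposal Green–Measure 3: Measure 3 13–8.
Proposal Green–Measure 2: Proposal Green 11–10.
Proposal Green vs Plan A: Plan A wins 16–5.
Option IV vs Measure 3: Measure 3, 11–10.
Option IV vs Measure 2: Option IV wins 16–5.
Option IV vs Plan A: Option IV wins 16–5.
Measure 3 vs Measure 2: Measure 2 wins 12–9.
Measure 3 vs Plan A: Plan A wins 13–8.
Measure 2–Plan A: Plan A 16–5.
Every option loses at least once (Proposal Green loses to Option IV; Option IV loses to Measure 3; Measure 3 loses to Measure 2; Measure 2 loses to Proposal Green; Plan A loses to Option IV). The majority relation contains the cycle Proposal Green > Measure 2 > Measure 3 > Proposal Green, so there is no Condorcet winner.

none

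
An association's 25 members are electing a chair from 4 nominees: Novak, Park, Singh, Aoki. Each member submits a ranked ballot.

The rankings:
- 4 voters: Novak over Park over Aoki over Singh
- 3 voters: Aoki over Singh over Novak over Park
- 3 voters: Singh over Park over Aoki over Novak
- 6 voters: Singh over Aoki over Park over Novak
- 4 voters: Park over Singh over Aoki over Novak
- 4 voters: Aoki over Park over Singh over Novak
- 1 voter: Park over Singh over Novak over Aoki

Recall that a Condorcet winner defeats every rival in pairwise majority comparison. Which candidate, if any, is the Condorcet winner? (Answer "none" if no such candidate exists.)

none

Check each pair by majority over 25 ballots:
Novak vs Park: Park, 18–7.
Novak vs Singh: Singh, 21–4.
Novak–Aoki: Aoki 20–5.
Park vs Singh: Park, 13–12.
Park–Aoki: Aoki 13–12.
Singh–Aoki: Singh 14–11.
Each candidate drops at least one matchup (Novak loses to Park; Park loses to Aoki; Singh loses to Park; Aoki loses to Singh); the cycle Park → Singh → Aoki → Park rules out a Condorcet winner.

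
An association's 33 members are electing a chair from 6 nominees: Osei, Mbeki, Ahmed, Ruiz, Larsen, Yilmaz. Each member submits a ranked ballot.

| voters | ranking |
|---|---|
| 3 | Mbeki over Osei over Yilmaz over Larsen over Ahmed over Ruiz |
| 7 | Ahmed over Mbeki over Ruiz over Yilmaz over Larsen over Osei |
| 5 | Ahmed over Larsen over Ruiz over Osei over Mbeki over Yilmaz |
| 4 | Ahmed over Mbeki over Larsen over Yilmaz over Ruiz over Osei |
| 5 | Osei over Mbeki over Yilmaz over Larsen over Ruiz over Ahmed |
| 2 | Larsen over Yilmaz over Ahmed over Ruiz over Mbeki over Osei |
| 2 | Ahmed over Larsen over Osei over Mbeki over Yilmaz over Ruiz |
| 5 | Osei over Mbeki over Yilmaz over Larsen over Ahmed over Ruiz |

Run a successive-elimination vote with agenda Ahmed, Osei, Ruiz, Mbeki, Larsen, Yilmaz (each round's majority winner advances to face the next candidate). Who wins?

Round 1: Ahmed vs Osei — 20–13, Ahmed advances.
Round 2: Ahmed vs Ruiz — 28–5, Ahmed advances.
Round 3: Ahmed vs Mbeki — 20–13, Ahmed advances.
Round 4: Ahmed vs Larsen — 18–15, Ahmed advances.
Round 5: Ahmed vs Yilmaz — 18–15, Ahmed advances.
The agenda winner is Ahmed.

Ahmed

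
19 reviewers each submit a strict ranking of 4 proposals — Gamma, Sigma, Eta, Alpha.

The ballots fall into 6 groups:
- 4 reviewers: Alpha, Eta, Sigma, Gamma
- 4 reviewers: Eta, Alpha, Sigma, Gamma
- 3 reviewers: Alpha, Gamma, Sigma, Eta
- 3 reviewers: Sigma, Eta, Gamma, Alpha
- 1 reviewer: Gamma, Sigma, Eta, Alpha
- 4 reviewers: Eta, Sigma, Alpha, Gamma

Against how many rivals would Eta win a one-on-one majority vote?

3

Eta against each rival (19 reviewers):
Eta vs Gamma: Eta wins 15–4.
Eta vs Sigma: Eta wins 12–7.
Eta–Alpha: Eta 12–7.
Eta beats Gamma, Sigma, Alpha — 3 pairwise wins.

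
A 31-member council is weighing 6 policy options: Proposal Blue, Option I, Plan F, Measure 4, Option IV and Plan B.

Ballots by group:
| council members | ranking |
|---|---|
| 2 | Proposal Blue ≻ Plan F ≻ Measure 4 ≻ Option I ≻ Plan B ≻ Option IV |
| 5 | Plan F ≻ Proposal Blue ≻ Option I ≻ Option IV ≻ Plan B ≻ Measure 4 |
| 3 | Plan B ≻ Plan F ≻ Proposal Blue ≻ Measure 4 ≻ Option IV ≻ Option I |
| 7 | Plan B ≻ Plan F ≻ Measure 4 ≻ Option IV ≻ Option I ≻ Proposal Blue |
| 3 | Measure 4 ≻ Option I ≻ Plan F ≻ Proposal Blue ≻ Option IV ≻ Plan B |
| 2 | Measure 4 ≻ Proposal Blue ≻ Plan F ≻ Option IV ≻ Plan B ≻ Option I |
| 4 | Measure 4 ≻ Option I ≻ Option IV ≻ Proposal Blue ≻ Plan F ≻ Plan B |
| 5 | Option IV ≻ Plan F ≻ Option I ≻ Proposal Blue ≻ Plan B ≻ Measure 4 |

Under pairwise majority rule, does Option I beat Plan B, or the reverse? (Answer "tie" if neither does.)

Option I

Ballots ranking Option I above Plan B: 2 + 5 + 3 + 4 + 5 = 19.
Ballots ranking Plan B above Option I: 31 − 19 = 12.
Option I wins the head-to-head 19–12.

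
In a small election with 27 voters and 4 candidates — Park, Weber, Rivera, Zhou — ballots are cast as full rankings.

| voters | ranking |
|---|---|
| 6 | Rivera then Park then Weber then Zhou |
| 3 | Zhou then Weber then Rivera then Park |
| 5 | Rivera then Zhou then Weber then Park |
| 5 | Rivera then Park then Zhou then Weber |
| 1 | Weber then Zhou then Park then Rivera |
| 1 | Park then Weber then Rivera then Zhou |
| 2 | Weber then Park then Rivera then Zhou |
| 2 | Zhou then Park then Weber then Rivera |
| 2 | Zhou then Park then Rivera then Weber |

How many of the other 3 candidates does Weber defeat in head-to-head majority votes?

Weber against each rival (27 voters):
Weber–Park: Park 16–11.
Weber vs Rivera: 3+1+1+2+2 = 9 for Weber, 18 for Rivera — Rivera by 18–9.
Weber vs Zhou: Zhou, 17–10.
Weber beats no one; loses to Park, Rivera, Zhou — 0 pairwise wins.

0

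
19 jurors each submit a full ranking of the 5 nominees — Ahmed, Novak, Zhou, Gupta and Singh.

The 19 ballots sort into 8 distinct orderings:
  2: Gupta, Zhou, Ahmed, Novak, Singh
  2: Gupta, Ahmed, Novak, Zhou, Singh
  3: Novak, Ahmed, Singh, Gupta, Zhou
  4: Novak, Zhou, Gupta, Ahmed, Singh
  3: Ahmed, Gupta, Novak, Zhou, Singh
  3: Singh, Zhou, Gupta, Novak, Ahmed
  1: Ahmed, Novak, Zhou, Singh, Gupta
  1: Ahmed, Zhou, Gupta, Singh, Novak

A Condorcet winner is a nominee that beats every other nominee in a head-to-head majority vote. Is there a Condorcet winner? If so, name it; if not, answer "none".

Pairwise majorities:
Ahmed vs Novak: Novak wins 10–9.
Ahmed vs Zhou: Ahmed, 10–9.
Ahmed vs Gupta: Ahmed is ranked higher on 3+3+1+1 = 8 ballots, Gupta on 11. Gupta wins 11–8.
Ahmed vs Singh: Ahmed preferred on 16 ballots; Ahmed wins 16–3.
Novak vs Zhou: Novak wins 13–6.
Novak vs Gupta: Gupta, 11–8.
Novak vs Singh: Novak is ranked higher on 2+2+3+4+3+1 = 15 ballots, Singh on 4. Novak wins 15–4.
Zhou vs Gupta: Gupta, 10–9.
Zhou vs Singh: Zhou wins 13–6.
Gupta vs Singh: Gupta wins 12–7.
Gupta defeats every rival head-to-head and is the Condorcet winner.

Gupta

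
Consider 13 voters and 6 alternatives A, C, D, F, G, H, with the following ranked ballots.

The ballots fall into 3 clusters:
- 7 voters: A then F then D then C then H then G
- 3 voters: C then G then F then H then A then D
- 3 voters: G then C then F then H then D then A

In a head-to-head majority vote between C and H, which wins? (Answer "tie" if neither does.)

Ballots ranking C above H: 7 + 3 + 3 = 13.
Ballots ranking H above C: 13 − 13 = 0.
C wins the head-to-head 13–0.

C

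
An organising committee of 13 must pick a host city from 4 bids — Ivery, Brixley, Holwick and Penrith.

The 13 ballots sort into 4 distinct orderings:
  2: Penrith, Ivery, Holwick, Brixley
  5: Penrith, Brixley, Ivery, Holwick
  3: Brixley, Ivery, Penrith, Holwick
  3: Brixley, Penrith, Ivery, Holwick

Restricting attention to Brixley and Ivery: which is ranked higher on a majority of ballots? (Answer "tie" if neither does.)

Brixley

Ballots ranking Brixley above Ivery: 5 + 3 + 3 = 11.
Ballots ranking Ivery above Brixley: 13 − 11 = 2.
Brixley wins the head-to-head 11–2.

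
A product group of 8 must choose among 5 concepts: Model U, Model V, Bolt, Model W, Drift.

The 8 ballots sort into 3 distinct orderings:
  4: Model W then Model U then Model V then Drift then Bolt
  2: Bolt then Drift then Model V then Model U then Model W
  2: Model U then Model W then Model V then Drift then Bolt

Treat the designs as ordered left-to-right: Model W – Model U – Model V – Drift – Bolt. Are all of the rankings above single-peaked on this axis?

Axis positions: Model W=1, Model U=2, Model V=3, Drift=4, Bolt=5.
Ballot type 1 (peak Model W at position 1): ranking walks positions 1-2-3-4-5, expanding outward from the peak — single-peaked.
Ballot type 2 (peak Bolt at position 5): ranking walks positions 5-4-3-2-1, expanding outward from the peak — single-peaked.
Ballot type 3 (peak Model U at position 2): ranking walks positions 2-1-3-4-5, expanding outward from the peak — single-peaked.
Every ranking is single-peaked on this axis.

yes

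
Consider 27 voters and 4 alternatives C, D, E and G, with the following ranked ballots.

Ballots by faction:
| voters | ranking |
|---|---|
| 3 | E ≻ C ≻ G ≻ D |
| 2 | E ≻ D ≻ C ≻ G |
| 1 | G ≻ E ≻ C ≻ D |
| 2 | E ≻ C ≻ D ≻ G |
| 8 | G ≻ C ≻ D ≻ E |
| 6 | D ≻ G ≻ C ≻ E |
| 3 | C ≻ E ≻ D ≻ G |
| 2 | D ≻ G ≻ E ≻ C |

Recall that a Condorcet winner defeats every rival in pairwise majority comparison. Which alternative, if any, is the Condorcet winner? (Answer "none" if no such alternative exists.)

Pairwise majorities:
C vs D: C is ranked higher on 3+1+2+8+3 = 17 ballots, D on 10. C wins 17–10.
C vs E: C preferred on 8+6+3 = 17 ballots; C wins 17–10.
C vs G: C is ranked higher on 3+2+2+3 = 10 ballots, G on 17. G wins 17–10.
D vs E: 16 to 11, D.
D vs G: 15 to 12, D.
E vs G: E preferred on 3+2+2+3 = 10 ballots; G wins 17–10.
No alternative is unbeaten: C loses to G; D loses to C; E loses to C; G loses to D. In particular C > D > G > C is a majority cycle — no Condorcet winner exists.

none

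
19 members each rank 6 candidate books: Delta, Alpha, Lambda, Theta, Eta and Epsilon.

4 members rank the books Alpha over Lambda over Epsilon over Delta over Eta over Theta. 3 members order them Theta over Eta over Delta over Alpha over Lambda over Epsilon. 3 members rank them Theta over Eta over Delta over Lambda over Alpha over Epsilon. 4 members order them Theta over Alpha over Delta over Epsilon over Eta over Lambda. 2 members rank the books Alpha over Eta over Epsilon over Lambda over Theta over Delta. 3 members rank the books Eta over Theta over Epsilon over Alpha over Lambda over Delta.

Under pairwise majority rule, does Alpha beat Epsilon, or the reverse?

Ballots ranking Alpha above Epsilon: 4 + 3 + 3 + 4 + 2 = 16.
Ballots ranking Epsilon above Alpha: 19 − 16 = 3.
Alpha wins the head-to-head 16–3.

Alpha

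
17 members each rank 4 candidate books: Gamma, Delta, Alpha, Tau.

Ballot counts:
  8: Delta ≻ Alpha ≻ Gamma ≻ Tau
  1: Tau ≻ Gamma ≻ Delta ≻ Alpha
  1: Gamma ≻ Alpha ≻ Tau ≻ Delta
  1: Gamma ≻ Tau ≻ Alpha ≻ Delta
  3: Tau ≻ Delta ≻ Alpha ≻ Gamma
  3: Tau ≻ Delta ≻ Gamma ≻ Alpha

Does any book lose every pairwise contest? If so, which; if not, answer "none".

Pairwise majorities:
Gamma vs Delta: Delta wins 14–3.
Gamma vs Alpha: 1+1+1+3 = 6 for Gamma, 11 for Alpha — Alpha by 11–6.
Gamma vs Tau: Gamma, 10–7.
Delta vs Alpha: Delta is ranked higher on 8+1+3+3 = 15 ballots, Alpha on 2. Delta wins 15–2.
Delta–Tau: Tau 9–8.
Alpha vs Tau: Alpha wins 9–8.
Every book wins at least one matchup (Gamma beats Tau; Delta beats Gamma; Alpha beats Gamma; Tau beats Delta), so there is no Condorcet loser.

none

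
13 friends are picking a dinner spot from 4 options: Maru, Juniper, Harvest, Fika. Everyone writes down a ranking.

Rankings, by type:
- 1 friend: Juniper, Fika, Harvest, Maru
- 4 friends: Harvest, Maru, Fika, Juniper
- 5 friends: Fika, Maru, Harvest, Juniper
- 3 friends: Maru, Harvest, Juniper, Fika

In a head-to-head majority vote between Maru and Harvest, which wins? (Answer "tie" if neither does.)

Maru

Ballots ranking Maru above Harvest: 5 + 3 = 8.
Ballots ranking Harvest above Maru: 13 − 8 = 5.
Maru wins the head-to-head 8–5.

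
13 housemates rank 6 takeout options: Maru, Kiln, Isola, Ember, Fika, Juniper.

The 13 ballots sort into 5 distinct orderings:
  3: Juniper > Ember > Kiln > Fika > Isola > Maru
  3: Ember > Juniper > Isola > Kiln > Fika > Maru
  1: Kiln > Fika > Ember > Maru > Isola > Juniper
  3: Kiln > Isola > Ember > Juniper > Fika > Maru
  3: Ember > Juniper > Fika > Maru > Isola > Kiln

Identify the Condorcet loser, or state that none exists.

Maru

Head-to-head results (13 friends):
Maru–Kiln: Kiln 10–3.
Maru vs Isola: Isola, 9–4.
Maru–Ember: Ember 13–0.
Maru vs Fika: Fika, 13–0.
Maru vs Juniper: 1 for Maru, 12 for Juniper — Juniper by 12–1.
Kiln vs Isola: Kiln wins 7–6.
Kiln vs Ember: 1+3 = 4 for Kiln, 9 for Ember — Ember by 9–4.
Kiln vs Fika: 10 to 3, Kiln.
Kiln vs Juniper: 4 to 9, Juniper.
Isola vs Ember: 3 for Isola, 10 for Ember — Ember by 10–3.
Isola vs Fika: Isola is ranked higher on 3+3 = 6 ballots, Fika on 7. Fika wins 7–6.
Isola vs Juniper: Isola is ranked higher on 1+3 = 4 ballots, Juniper on 9. Juniper wins 9–4.
Ember–Fika: Ember 12–1.
Ember vs Juniper: 3+1+3+3 = 10 for Ember, 3 for Juniper — Ember by 10–3.
Fika vs Juniper: Juniper, 12–1.
Maru is beaten in every head-to-head and is the Condorcet loser.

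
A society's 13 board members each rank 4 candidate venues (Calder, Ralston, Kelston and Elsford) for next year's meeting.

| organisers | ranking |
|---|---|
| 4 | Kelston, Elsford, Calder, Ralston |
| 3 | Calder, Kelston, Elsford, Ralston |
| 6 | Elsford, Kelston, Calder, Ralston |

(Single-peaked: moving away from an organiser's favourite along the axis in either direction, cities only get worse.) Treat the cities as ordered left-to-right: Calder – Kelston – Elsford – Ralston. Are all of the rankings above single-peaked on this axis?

yes

Axis positions: Calder=1, Kelston=2, Elsford=3, Ralston=4.
Group 1 (peak Kelston at position 2): ranking walks positions 2-3-1-4, expanding outward from the peak — single-peaked.
Group 2 (peak Calder at position 1): ranking walks positions 1-2-3-4, expanding outward from the peak — single-peaked.
Group 3 (peak Elsford at position 3): ranking walks positions 3-2-1-4, expanding outward from the peak — single-peaked.
Every ranking is single-peaked on this axis.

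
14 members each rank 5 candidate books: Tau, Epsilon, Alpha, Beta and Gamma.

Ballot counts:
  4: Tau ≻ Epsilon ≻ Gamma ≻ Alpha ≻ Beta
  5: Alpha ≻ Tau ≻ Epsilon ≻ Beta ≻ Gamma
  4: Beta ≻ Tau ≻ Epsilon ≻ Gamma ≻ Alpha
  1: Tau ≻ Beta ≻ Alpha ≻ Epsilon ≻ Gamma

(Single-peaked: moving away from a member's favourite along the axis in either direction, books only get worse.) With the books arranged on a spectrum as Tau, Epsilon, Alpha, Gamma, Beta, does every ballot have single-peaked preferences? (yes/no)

no

Axis positions: Tau=1, Epsilon=2, Alpha=3, Gamma=4, Beta=5.
Faction 1: ranking walks positions 1-2-4-3-5; Gamma is ranked above Alpha even though Alpha lies between Gamma and the peak Tau on the axis — preferences dip and rise again. Not single-peaked.
Faction 2: ranking walks positions 3-1-2-5-4; Tau is ranked above Epsilon even though Epsilon lies between Tau and the peak Alpha on the axis — preferences dip and rise again. Not single-peaked.
Faction 3: ranking walks positions 5-1-2-4-3; Tau is ranked above Gamma even though Gamma lies between Tau and the peak Beta on the axis — preferences dip and rise again. Not single-peaked.
Faction 4: ranking walks positions 1-5-3-2-4; Beta is ranked above Epsilon even though Epsilon lies between Beta and the peak Tau on the axis — preferences dip and rise again. Not single-peaked.
Faction 1 violates single-peakedness, so the profile is not single-peaked on this axis.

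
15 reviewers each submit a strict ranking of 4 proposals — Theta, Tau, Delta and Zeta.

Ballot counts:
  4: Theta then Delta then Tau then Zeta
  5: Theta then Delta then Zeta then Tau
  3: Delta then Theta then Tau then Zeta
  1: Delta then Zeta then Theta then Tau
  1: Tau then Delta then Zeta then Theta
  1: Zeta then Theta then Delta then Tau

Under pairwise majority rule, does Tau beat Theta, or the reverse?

Ballots ranking Tau above Theta: 1.
Ballots ranking Theta above Tau: 15 − 1 = 14.
Theta wins the head-to-head 14–1.

Theta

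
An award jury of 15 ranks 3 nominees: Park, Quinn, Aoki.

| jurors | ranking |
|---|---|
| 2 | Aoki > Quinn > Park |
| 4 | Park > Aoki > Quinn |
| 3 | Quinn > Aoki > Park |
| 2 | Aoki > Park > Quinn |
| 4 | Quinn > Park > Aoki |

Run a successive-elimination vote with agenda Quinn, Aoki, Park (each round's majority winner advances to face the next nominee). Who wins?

Round 1: Quinn vs Aoki — 7–8, Aoki advances.
Round 2: Aoki vs Park — 7–8, Park advances.
Park survives the agenda.

Park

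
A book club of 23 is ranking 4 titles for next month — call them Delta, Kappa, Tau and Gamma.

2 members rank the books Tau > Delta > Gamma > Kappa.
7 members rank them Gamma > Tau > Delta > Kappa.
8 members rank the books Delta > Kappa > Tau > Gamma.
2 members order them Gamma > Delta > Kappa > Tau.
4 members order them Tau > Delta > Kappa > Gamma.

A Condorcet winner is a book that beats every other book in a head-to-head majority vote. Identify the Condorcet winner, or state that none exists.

Head-to-head results (23 members):
Delta vs Kappa: Delta wins 23–0.
Delta vs Tau: Delta is ranked higher on 8+2 = 10 ballots, Tau on 13. Tau wins 13–10.
Delta vs Gamma: Delta is ranked higher on 2+8+4 = 14 ballots, Gamma on 9. Delta wins 14–9.
Kappa vs Tau: Kappa is ranked higher on 8+2 = 10 ballots, Tau on 13. Tau wins 13–10.
Kappa vs Gamma: Kappa is ranked higher on 8+4 = 12 ballots, Gamma on 11. Kappa wins 12–11.
Tau vs Gamma: 2+8+4 = 14 for Tau, 9 for Gamma — Tau by 14–9.
Tau beats each of Delta, Kappa, Gamma — Tau is the Condorcet winner.

Tau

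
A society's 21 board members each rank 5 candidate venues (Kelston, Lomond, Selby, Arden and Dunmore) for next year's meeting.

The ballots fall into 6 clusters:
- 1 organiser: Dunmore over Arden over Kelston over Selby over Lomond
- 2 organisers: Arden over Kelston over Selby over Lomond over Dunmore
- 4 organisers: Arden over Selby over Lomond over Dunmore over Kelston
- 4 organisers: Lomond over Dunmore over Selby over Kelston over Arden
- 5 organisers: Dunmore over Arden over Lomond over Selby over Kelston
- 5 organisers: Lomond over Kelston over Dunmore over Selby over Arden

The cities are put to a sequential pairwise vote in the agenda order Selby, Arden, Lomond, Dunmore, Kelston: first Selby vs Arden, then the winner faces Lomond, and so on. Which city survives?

Round 1: Selby vs Arden — 9–12, Arden advances.
Round 2: Arden vs Lomond — 12–9, Arden advances.
Round 3: Arden vs Dunmore — 6–15, Dunmore advances.
Round 4: Dunmore vs Kelston — 14–7, Dunmore advances.
Dunmore survives the agenda.

Dunmore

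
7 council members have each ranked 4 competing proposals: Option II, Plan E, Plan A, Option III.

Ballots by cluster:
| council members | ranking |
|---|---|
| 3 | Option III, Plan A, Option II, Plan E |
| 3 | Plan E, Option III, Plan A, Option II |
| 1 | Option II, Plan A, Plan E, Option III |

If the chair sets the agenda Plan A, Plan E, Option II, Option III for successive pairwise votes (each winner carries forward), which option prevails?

Round 1: Plan A vs Plan E — 4–3, Plan A advances.
Round 2: Plan A vs Option II — 6–1, Plan A advances.
Round 3: Plan A vs Option III — 1–6, Option III advances.
Option III survives the agenda.

Option III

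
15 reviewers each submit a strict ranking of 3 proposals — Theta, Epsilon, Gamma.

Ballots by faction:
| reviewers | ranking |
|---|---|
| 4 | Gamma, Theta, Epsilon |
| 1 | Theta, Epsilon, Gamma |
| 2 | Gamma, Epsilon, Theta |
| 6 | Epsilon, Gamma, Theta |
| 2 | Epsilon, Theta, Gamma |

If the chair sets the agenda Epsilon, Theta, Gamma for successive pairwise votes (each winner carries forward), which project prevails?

Epsilon

Round 1: Epsilon vs Theta — 10–5, Epsilon advances.
Round 2: Epsilon vs Gamma — 9–6, Epsilon advances.
Epsilon survives the agenda.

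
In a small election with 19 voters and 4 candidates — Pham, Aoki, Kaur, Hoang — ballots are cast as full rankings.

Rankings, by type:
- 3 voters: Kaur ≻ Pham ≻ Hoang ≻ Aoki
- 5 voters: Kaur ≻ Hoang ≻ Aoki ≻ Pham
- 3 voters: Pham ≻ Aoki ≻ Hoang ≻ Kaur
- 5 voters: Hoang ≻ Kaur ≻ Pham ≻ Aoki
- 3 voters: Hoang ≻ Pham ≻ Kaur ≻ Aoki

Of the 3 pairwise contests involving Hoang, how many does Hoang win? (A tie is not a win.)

3

Hoang against each rival (19 voters):
Hoang vs Pham: Hoang, 13–6.
Hoang vs Aoki: Hoang, 16–3.
Hoang vs Kaur: 3+5+3 = 11 for Hoang, 8 for Kaur — Hoang by 11–8.
Hoang beats Pham, Aoki, Kaur — 3 pairwise wins.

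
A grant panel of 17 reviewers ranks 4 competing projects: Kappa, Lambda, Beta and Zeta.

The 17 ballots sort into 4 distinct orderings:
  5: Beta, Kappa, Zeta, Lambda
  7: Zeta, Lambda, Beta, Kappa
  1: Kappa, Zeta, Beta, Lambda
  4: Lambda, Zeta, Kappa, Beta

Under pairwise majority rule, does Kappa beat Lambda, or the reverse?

Ballots ranking Kappa above Lambda: 5 + 1 = 6.
Ballots ranking Lambda above Kappa: 17 − 6 = 11.
Lambda wins the head-to-head 11–6.

Lambda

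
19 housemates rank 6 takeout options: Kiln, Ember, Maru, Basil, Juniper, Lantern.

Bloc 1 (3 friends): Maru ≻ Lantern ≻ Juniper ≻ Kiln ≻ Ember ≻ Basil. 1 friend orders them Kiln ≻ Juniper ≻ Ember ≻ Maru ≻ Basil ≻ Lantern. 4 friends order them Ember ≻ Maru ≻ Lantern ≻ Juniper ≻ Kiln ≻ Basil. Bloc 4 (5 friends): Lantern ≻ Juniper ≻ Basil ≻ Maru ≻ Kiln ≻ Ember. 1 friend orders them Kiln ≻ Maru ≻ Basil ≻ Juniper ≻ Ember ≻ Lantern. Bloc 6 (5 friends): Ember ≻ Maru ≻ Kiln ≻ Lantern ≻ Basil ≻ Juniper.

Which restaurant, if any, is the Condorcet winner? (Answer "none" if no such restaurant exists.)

none

Head-to-head results (19 friends):
Kiln vs Ember: Kiln wins 10–9.
Kiln vs Maru: Maru, 17–2.
Kiln vs Basil: Kiln, 14–5.
Kiln–Juniper: Juniper 12–7.
Kiln–Lantern: Lantern 12–7.
Ember–Maru: Ember 10–9.
Ember vs Basil: Ember, 13–6.
Ember vs Juniper: Juniper, 10–9.
Ember vs Lantern: Ember wins 11–8.
Maru vs Basil: Maru wins 14–5.
Maru vs Juniper: Maru, 13–6.
Maru vs Lantern: Maru wins 14–5.
Basil–Juniper: Juniper 13–6.
Basil vs Lantern: Lantern, 17–2.
Juniper vs Lantern: Lantern wins 17–2.
No restaurant is unbeaten: Kiln loses to Maru; Ember loses to Kiln; Maru loses to Ember; Basil loses to Kiln; Juniper loses to Maru; Lantern loses to Ember. In particular Kiln beats Ember beats Maru beats Kiln is a majority cycle — no Condorcet winner exists.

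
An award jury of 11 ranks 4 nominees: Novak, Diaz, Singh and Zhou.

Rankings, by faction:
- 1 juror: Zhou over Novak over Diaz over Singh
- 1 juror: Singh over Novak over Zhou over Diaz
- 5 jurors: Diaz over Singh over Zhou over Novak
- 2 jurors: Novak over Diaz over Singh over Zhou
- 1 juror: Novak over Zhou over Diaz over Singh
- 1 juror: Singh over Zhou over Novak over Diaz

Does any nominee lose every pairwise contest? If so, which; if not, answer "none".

none

Pairwise majorities:
Novak vs Diaz: Novak is ranked higher on 1+1+2+1+1 = 6 ballots, Diaz on 5. Novak wins 6–5.
Novak–Singh: Singh 7–4.
Novak vs Zhou: Novak is ranked higher on 1+2+1 = 4 ballots, Zhou on 7. Zhou wins 7–4.
Diaz vs Singh: Diaz, 9–2.
Diaz–Zhou: Diaz 7–4.
Singh vs Zhou: 9 to 2, Singh.
Each nominee has at least one pairwise win (Novak beats Diaz; Diaz beats Singh; Singh beats Novak; Zhou beats Novak) — no Condorcet loser.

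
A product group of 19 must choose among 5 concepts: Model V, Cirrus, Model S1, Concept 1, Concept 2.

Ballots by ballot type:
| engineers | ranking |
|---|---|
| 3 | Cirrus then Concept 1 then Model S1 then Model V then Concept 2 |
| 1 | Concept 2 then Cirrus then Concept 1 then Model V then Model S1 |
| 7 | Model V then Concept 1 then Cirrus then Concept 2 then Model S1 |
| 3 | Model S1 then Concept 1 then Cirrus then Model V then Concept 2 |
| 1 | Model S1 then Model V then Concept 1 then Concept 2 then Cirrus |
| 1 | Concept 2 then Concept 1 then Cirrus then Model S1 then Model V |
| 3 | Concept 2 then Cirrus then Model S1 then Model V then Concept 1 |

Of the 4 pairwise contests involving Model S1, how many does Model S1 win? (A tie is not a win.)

1

Model S1 against each rival (19 engineers):
Model S1–Model V: Model S1 11–8.
Model S1 vs Cirrus: 3+1 = 4 for Model S1, 15 for Cirrus — Cirrus by 15–4.
Model S1 vs Concept 1: Concept 1, 12–7.
Model S1–Concept 2: Concept 2 12–7.
Model S1 beats Model V; loses to Cirrus, Concept 1, Concept 2 — 1 pairwise win.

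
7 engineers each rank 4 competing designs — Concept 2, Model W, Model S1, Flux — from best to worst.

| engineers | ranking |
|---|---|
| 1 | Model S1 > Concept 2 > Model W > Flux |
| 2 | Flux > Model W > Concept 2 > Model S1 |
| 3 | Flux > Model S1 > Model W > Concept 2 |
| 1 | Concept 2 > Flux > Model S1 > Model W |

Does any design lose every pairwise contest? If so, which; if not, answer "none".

Head-to-head results (7 engineers):
Concept 2 vs Model W: 2 to 5, Model W.
Concept 2 vs Model S1: 2+1 = 3 for Concept 2, 4 for Model S1 — Model S1 by 4–3.
Concept 2 vs Flux: Flux wins 5–2.
Model W vs Model S1: Model W preferred on 2 ballots; Model S1 wins 5–2.
Model W vs Flux: Model W preferred on 1 ballot; Flux wins 6–1.
Model S1–Flux: Flux 6–1.
Only Concept 2 has no wins; Concept 2 is the Condorcet loser.

Concept 2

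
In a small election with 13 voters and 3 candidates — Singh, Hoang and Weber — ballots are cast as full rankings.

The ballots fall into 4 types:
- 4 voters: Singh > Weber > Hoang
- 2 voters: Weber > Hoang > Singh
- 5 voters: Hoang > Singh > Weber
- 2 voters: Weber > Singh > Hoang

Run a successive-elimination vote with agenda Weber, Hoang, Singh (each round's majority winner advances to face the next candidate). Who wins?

Round 1: Weber vs Hoang — 8–5, Weber advances.
Round 2: Weber vs Singh — 4–9, Singh advances.
The agenda winner is Singh.

Singh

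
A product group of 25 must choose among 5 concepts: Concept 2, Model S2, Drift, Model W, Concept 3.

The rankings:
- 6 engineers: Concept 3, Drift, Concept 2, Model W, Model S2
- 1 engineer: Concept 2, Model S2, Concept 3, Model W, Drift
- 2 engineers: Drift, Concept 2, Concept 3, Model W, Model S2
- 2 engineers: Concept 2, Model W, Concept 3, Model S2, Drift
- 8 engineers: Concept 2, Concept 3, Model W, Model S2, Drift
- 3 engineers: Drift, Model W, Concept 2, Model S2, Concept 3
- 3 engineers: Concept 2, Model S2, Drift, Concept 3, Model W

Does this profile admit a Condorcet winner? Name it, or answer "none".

Concept 2

Pairwise majorities:
Concept 2 vs Model S2: Concept 2 preferred on 25 ballots; Concept 2 wins 25–0.
Concept 2 vs Drift: Concept 2 is ranked higher on 1+2+8+3 = 14 ballots, Drift on 11. Concept 2 wins 14–11.
Concept 2 vs Model W: 22 to 3, Concept 2.
Concept 2 vs Concept 3: Concept 2 is ranked higher on 1+2+2+8+3+3 = 19 ballots, Concept 3 on 6. Concept 2 wins 19–6.
Model S2 vs Drift: Model S2 preferred on 1+2+8+3 = 14 ballots; Model S2 wins 14–11.
Model S2 vs Model W: 4 to 21, Model W.
Model S2 vs Concept 3: Model S2 is ranked higher on 1+3+3 = 7 ballots, Concept 3 on 18. Concept 3 wins 18–7.
Drift vs Model W: Drift preferred on 6+2+3+3 = 14 ballots; Drift wins 14–11.
Drift vs Concept 3: Drift is ranked higher on 2+3+3 = 8 ballots, Concept 3 on 17. Concept 3 wins 17–8.
Model W vs Concept 3: 2+3 = 5 for Model W, 20 for Concept 3 — Concept 3 by 20–5.
Concept 2 wins every pairwise contest, so Concept 2 is the Condorcet winner.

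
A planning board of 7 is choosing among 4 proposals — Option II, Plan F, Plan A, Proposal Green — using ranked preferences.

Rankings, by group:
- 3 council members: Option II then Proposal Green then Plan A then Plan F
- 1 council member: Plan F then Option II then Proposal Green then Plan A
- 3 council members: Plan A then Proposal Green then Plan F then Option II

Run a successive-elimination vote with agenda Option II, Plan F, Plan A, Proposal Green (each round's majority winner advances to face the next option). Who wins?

Proposal Green

Round 1: Option II vs Plan F — 3–4, Plan F advances.
Round 2: Plan F vs Plan A — 1–6, Plan A advances.
Round 3: Plan A vs Proposal Green — 3–4, Proposal Green advances.
The agenda winner is Proposal Green.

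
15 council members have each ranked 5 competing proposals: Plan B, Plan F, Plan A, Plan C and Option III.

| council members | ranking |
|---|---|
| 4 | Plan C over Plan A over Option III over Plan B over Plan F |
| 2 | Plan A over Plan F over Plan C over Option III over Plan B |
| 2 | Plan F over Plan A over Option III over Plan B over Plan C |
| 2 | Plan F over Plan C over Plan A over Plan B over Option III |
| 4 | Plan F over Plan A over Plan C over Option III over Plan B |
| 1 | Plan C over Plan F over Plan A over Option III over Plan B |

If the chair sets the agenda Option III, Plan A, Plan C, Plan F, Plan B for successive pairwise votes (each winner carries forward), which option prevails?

Round 1: Option III vs Plan A — 0–15, Plan A advances.
Round 2: Plan A vs Plan C — 8–7, Plan A advances.
Round 3: Plan A vs Plan F — 6–9, Plan F advances.
Round 4: Plan F vs Plan B — 11–4, Plan F advances.
The agenda winner is Plan F.

Plan F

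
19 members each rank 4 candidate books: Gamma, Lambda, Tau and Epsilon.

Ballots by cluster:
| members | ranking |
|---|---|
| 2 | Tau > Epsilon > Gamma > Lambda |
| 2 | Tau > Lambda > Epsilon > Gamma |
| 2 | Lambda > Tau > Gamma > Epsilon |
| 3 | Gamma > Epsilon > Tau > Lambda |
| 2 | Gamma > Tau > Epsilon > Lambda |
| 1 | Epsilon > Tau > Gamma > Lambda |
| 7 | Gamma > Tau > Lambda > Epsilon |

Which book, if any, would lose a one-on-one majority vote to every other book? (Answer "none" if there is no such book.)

Head-to-head results (19 members):
Gamma vs Lambda: 2+3+2+1+7 = 15 for Gamma, 4 for Lambda — Gamma by 15–4.
Gamma vs Tau: Gamma, 12–7.
Gamma vs Epsilon: 2+3+2+7 = 14 for Gamma, 5 for Epsilon — Gamma by 14–5.
Lambda vs Tau: 2 to 17, Tau.
Lambda vs Epsilon: 2+2+7 = 11 for Lambda, 8 for Epsilon — Lambda by 11–8.
Tau vs Epsilon: Tau wins 15–4.
Only Epsilon has no wins; Epsilon is the Condorcet loser.

Epsilon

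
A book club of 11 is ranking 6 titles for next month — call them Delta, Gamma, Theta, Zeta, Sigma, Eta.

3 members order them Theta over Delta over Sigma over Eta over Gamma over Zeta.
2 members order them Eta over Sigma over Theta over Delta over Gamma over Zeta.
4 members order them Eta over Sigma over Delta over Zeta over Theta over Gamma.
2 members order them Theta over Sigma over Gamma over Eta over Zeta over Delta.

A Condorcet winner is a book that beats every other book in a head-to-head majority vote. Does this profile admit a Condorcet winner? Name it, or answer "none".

Eta

Pairwise majorities:
Delta vs Gamma: Delta, 9–2.
Delta vs Theta: Theta, 7–4.
Delta–Zeta: Delta 9–2.
Delta vs Sigma: Sigma wins 8–3.
Delta vs Eta: Eta, 8–3.
Gamma vs Theta: Theta, 11–0.
Gamma vs Zeta: Gamma, 7–4.
Gamma vs Sigma: Sigma wins 11–0.
Gamma vs Eta: Eta wins 9–2.
Theta vs Zeta: Theta, 7–4.
Theta vs Sigma: Sigma, 6–5.
Theta–Eta: Eta 6–5.
Zeta vs Sigma: Sigma wins 11–0.
Zeta–Eta: Eta 11–0.
Sigma vs Eta: Eta, 6–5.
Eta wins every pairwise contest, so Eta is the Condorcet winner.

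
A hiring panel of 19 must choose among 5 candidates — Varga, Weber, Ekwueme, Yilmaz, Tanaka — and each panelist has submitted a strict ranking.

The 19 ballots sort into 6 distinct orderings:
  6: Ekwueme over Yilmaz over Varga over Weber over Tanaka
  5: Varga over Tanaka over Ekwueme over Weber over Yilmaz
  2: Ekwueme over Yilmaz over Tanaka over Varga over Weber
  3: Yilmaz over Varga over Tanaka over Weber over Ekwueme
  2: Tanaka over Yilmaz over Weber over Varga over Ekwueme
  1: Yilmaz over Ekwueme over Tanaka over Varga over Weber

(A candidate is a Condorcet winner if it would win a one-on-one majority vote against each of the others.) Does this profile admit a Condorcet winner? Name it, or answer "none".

Check each pair by majority over 19 ballots:
Varga–Weber: Varga 17–2.
Varga vs Ekwueme: Varga preferred on 5+3+2 = 10 ballots; Varga wins 10–9.
Varga vs Yilmaz: 5 for Varga, 14 for Yilmaz — Yilmaz by 14–5.
Varga–Tanaka: Varga 14–5.
Weber vs Ekwueme: Weber preferred on 3+2 = 5 ballots; Ekwueme wins 14–5.
Weber–Yilmaz: Yilmaz 14–5.
Weber vs Tanaka: Weber is ranked higher on 6 ballots, Tanaka on 13. Tanaka wins 13–6.
Ekwueme vs Yilmaz: 6+5+2 = 13 for Ekwueme, 6 for Yilmaz — Ekwueme by 13–6.
Ekwueme vs Tanaka: 9 to 10, Tanaka.
Yilmaz–Tanaka: Yilmaz 12–7.
No candidate is unbeaten: Varga loses to Yilmaz; Weber loses to Varga; Ekwueme loses to Varga; Yilmaz loses to Ekwueme; Tanaka loses to Varga. In particular Varga beats Ekwueme beats Yilmaz beats Varga is a majority cycle — no Condorcet winner exists.

none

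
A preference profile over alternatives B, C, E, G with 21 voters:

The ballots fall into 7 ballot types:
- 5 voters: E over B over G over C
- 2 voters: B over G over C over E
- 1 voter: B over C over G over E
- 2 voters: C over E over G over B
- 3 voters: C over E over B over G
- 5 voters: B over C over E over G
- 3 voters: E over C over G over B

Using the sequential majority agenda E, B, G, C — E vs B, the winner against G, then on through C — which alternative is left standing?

Round 1: E vs B — 13–8, E advances.
Round 2: E vs G — 18–3, E advances.
Round 3: E vs C — 8–13, C advances.
The agenda winner is C.

C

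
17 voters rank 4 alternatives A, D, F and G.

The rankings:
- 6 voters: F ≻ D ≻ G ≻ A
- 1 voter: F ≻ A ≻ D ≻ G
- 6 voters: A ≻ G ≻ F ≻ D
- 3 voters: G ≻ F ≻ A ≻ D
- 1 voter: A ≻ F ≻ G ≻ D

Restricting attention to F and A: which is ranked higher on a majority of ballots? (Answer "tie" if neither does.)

F

Ballots ranking F above A: 6 + 1 + 3 = 10.
Ballots ranking A above F: 17 − 10 = 7.
F wins the head-to-head 10–7.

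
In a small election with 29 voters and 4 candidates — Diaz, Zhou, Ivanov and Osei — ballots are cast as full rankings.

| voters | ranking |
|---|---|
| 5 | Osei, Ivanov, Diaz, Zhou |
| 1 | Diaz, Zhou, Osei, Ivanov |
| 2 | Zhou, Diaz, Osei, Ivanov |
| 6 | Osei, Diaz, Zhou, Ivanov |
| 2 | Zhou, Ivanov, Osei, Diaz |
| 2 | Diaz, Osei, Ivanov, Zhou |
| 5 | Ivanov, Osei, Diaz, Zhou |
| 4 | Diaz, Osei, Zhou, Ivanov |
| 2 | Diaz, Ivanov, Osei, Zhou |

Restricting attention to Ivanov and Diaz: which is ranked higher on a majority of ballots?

Ballots ranking Ivanov above Diaz: 5 + 2 + 5 = 12.
Ballots ranking Diaz above Ivanov: 29 − 12 = 17.
Diaz wins the head-to-head 17–12.

Diaz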